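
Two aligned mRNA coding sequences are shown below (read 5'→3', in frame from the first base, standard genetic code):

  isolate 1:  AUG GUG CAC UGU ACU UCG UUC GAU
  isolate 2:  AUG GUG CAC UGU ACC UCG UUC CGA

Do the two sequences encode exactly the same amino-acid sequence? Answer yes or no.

no

Codon 1: AUG Met / AUG Met — identical.
Codon 2: GUG Val / GUG Val — identical.
Codon 3: CAC His / CAC His — identical.
Codon 4: UGU Cys / UGU Cys — identical.
Codon 5: ACU Thr / ACC Thr — synonymous.
Codon 6: UCG Ser / UCG Ser — identical.
Codon 7: UUC Phe / UUC Phe — identical.
Codon 8: GAU Asp / CGA Arg — nonsynonymous.
Nonsynonymous differences: 1 → different protein.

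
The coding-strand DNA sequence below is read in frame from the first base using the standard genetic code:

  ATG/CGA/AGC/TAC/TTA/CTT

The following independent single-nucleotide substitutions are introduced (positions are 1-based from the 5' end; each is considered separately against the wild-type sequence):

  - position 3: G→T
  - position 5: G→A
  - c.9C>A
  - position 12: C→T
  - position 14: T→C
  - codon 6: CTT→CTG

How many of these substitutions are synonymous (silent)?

2

Codon 1: ATG (Met) → ATT (Ile) — missense.
Codon 2: CGA (Arg) → CAA (Gln) — missense.
Codon 3: AGC (Ser) → AGA (Arg) — missense.
Codon 4: TAC (Tyr) → TAT (Tyr) — synonymous.
Codon 5: TTA (Leu) → TCA (Ser) — missense.
Codon 6: CTT (Leu) → CTG (Leu) — synonymous.
Synonymous: 2 of 6.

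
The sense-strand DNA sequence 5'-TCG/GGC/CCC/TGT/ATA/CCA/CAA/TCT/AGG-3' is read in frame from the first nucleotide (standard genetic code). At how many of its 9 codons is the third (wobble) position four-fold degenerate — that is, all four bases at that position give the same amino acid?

Codon 1 TCG (Ser): third position 4-fold.
Codon 2 GGC (Gly): third position 4-fold.
Codon 3 CCC (Pro): third position 4-fold.
Codon 4 TGT (Cys): third position 2-fold.
Codon 5 ATA (Ile): third position 3-fold.
Codon 6 CCA (Pro): third position 4-fold.
Codon 7 CAA (Gln): third position 2-fold.
Codon 8 TCT (Ser): third position 4-fold.
Codon 9 AGG (Arg): third position 2-fold.
Four-fold degenerate third positions: 5.

5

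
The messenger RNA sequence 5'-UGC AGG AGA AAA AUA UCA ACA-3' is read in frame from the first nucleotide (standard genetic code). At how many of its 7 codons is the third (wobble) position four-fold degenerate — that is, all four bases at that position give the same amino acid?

Codon 1 UGC (Cys): third position 2-fold.
Codon 2 AGG (Arg): third position 2-fold.
Codon 3 AGA (Arg): third position 2-fold.
Codon 4 AAA (Lys): third position 2-fold.
Codon 5 AUA (Ile): third position 3-fold.
Codon 6 UCA (Ser): third position 4-fold.
Codon 7 ACA (Thr): third position 4-fold.
Four-fold degenerate third positions: 2.

2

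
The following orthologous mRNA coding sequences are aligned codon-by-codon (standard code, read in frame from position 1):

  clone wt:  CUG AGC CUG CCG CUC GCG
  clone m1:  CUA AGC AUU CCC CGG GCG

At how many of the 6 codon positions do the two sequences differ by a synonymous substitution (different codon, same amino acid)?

2

Codon 1: CUG Leu / CUA Leu — synonymous.
Codon 2: AGC Ser / AGC Ser — identical.
Codon 3: CUG Leu / AUU Ile — nonsynonymous.
Codon 4: CCG Pro / CCC Pro — synonymous.
Codon 5: CUC Leu / CGG Arg — nonsynonymous.
Codon 6: GCG Ala / GCG Ala — identical.
Synonymous differences: 2.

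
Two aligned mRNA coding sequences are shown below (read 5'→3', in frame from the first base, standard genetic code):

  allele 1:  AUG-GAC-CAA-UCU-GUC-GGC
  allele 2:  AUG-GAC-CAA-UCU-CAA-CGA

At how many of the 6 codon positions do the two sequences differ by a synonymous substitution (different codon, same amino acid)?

Codon 1: AUG Met / AUG Met — identical.
Codon 2: GAC Asp / GAC Asp — identical.
Codon 3: CAA Gln / CAA Gln — identical.
Codon 4: UCU Ser / UCU Ser — identical.
Codon 5: GUC Val / CAA Gln — nonsynonymous.
Codon 6: GGC Gly / CGA Arg — nonsynonymous.
Synonymous differences: 0.

0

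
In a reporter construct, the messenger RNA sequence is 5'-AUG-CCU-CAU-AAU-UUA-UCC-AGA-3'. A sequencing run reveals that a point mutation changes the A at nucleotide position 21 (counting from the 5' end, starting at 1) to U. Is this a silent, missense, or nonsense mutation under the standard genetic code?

missense

Position 21 falls in codon 7: AGA → Arg.
After the substitution the codon is AGU → Ser.
Arg ≠ Ser, so this is a missense mutation.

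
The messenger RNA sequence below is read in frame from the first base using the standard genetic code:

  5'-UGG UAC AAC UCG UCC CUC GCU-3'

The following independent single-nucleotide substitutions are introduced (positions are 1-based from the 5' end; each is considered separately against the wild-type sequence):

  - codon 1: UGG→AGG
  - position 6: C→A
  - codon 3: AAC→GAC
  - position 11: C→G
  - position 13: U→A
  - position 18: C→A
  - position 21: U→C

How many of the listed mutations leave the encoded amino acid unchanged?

2

Codon 1: UGG (Trp) → AGG (Arg) — missense.
Codon 2: UAC (Tyr) → UAA (Stop) — nonsense.
Codon 3: AAC (Asn) → GAC (Asp) — missense.
Codon 4: UCG (Ser) → UGG (Trp) — missense.
Codon 5: UCC (Ser) → ACC (Thr) — missense.
Codon 6: CUC (Leu) → CUA (Leu) — synonymous.
Codon 7: GCU (Ala) → GCC (Ala) — synonymous.
Synonymous: 2 of 7.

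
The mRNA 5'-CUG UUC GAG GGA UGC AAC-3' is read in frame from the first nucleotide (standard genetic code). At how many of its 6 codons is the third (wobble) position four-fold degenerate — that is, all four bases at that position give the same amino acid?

Codon 1 CUG (Leu): third position 4-fold.
Codon 2 UUC (Phe): third position 2-fold.
Codon 3 GAG (Glu): third position 2-fold.
Codon 4 GGA (Gly): third position 4-fold.
Codon 5 UGC (Cys): third position 2-fold.
Codon 6 AAC (Asn): third position 2-fold.
Four-fold degenerate third positions: 2.

2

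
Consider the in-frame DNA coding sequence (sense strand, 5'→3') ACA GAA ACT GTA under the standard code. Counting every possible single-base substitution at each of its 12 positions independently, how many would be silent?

Codon 1 (ACA, Thr): 3 synonymous substitutions.
Codon 2 (GAA, Glu): 1 synonymous substitution.
Codon 3 (ACT, Thr): 3 synonymous substitutions.
Codon 4 (GTA, Val): 3 synonymous substitutions.
Total: 3 + 1 + 3 + 3 = 10.

10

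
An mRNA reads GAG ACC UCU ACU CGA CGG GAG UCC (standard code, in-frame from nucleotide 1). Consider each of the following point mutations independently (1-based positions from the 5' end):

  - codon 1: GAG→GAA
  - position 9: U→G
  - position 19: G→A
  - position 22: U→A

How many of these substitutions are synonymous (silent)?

2

Codon 1: GAG (Glu) → GAA (Glu) — synonymous.
Codon 3: UCU (Ser) → UCG (Ser) — synonymous.
Codon 7: GAG (Glu) → AAG (Lys) — missense.
Codon 8: UCC (Ser) → ACC (Thr) — missense.
Synonymous: 2 of 4.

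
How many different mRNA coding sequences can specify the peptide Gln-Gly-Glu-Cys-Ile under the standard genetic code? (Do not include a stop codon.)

Gln: 2 codons.
Gly: 4 codons.
Glu: 2 codons.
Cys: 2 codons.
Ile: 3 codons.
2 × 4 × 2 × 2 × 3 = 96.

96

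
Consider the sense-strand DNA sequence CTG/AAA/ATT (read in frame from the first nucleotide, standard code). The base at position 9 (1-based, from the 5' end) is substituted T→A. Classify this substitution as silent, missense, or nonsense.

Position 9 falls in codon 3: ATT → Ile.
After the substitution the codon is ATA → Ile.
Both encode Ile, so the change is synonymous.

silent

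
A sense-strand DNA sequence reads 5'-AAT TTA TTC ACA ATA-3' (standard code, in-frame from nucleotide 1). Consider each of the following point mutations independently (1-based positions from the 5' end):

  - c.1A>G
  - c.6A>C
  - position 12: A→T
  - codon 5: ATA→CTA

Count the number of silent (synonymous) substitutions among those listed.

1

Codon 1: AAT (Asn) → GAT (Asp) — missense.
Codon 2: TTA (Leu) → TTC (Phe) — missense.
Codon 4: ACA (Thr) → ACT (Thr) — synonymous.
Codon 5: ATA (Ile) → CTA (Leu) — missense.
Synonymous: 1 of 4.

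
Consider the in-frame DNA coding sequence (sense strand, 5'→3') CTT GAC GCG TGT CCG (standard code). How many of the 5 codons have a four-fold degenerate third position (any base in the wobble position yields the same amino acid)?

3

Codon 1 CTT (Leu): third position 4-fold.
Codon 2 GAC (Asp): third position 2-fold.
Codon 3 GCG (Ala): third position 4-fold.
Codon 4 TGT (Cys): third position 2-fold.
Codon 5 CCG (Pro): third position 4-fold.
Four-fold degenerate third positions: 3.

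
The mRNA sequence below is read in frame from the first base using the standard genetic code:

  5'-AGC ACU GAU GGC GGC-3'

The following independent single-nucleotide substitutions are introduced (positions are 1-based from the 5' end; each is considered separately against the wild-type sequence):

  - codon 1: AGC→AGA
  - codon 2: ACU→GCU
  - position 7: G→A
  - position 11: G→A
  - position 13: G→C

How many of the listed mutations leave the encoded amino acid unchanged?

Codon 1: AGC (Ser) → AGA (Arg) — missense.
Codon 2: ACU (Thr) → GCU (Ala) — missense.
Codon 3: GAU (Asp) → AAU (Asn) — missense.
Codon 4: GGC (Gly) → GAC (Asp) — missense.
Codon 5: GGC (Gly) → CGC (Arg) — missense.
Synonymous: 0 of 5.

0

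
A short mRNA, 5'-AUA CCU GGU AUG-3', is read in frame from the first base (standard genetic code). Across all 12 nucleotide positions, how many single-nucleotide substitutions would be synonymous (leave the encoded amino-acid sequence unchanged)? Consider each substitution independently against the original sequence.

8

Codon 1 (AUA, Ile): 2 synonymous substitutions.
Codon 2 (CCU, Pro): 3 synonymous substitutions.
Codon 3 (GGU, Gly): 3 synonymous substitutions.
Codon 4 (AUG, Met): 0 synonymous substitutions.
Total: 2 + 3 + 3 + 0 = 8.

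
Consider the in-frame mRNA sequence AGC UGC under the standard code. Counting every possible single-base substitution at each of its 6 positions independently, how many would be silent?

2

Codon 1 (AGC, Ser): 1 synonymous substitution.
Codon 2 (UGC, Cys): 1 synonymous substitution.
Total: 1 + 1 = 2.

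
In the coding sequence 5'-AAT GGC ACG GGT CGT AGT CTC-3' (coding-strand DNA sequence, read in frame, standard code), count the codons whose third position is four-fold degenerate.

5

Codon 1 AAT (Asn): third position 2-fold.
Codon 2 GGC (Gly): third position 4-fold.
Codon 3 ACG (Thr): third position 4-fold.
Codon 4 GGT (Gly): third position 4-fold.
Codon 5 CGT (Arg): third position 4-fold.
Codon 6 AGT (Ser): third position 2-fold.
Codon 7 CTC (Leu): third position 4-fold.
Four-fold degenerate third positions: 5.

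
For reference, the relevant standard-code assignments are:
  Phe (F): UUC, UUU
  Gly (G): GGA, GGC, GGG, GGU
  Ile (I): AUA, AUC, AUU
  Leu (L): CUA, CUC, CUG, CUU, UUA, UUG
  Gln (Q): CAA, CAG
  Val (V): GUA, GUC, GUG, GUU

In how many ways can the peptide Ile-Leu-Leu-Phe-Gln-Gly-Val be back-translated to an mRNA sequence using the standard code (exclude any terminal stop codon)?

Ile: 3 codons.
Leu: 6 codons.
Leu: 6 codons.
Phe: 2 codons.
Gln: 2 codons.
Gly: 4 codons.
Val: 4 codons.
3 × 6 × 6 × 2 × 2 × 4 × 4 = 6912.

6912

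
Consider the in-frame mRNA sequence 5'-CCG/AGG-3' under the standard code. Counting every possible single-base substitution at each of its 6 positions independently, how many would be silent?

5

Codon 1 (CCG, Pro): 3 synonymous substitutions.
Codon 2 (AGG, Arg): 2 synonymous substitutions.
Total: 3 + 2 = 5.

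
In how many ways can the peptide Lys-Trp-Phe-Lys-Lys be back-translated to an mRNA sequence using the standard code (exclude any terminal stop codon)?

Lys: 2 codons.
Trp: 1 codon.
Phe: 2 codons.
Lys: 2 codons.
Lys: 2 codons.
2 × 1 × 2 × 2 × 2 = 16.

16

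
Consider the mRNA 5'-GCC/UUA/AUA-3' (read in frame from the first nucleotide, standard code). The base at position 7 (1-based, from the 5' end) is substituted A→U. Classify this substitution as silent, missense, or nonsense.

missense

Position 7 falls in codon 3: AUA → Ile.
After the substitution the codon is UUA → Leu.
Ile ≠ Leu, so this is a missense mutation.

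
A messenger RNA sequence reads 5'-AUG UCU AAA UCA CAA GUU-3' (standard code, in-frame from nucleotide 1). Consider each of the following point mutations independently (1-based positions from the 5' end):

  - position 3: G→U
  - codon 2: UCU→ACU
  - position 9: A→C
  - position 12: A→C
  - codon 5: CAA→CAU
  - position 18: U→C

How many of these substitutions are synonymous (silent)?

2

Codon 1: AUG (Met) → AUU (Ile) — missense.
Codon 2: UCU (Ser) → ACU (Thr) — missense.
Codon 3: AAA (Lys) → AAC (Asn) — missense.
Codon 4: UCA (Ser) → UCC (Ser) — synonymous.
Codon 5: CAA (Gln) → CAU (His) — missense.
Codon 6: GUU (Val) → GUC (Val) — synonymous.
Synonymous: 2 of 6.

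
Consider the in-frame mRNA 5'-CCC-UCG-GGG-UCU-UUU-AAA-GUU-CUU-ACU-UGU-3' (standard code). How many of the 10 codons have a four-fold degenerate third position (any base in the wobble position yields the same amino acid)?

Codon 1 CCC (Pro): third position 4-fold.
Codon 2 UCG (Ser): third position 4-fold.
Codon 3 GGG (Gly): third position 4-fold.
Codon 4 UCU (Ser): third position 4-fold.
Codon 5 UUU (Phe): third position 2-fold.
Codon 6 AAA (Lys): third position 2-fold.
Codon 7 GUU (Val): third position 4-fold.
Codon 8 CUU (Leu): third position 4-fold.
Codon 9 ACU (Thr): third position 4-fold.
Codon 10 UGU (Cys): third position 2-fold.
Four-fold degenerate third positions: 7.

7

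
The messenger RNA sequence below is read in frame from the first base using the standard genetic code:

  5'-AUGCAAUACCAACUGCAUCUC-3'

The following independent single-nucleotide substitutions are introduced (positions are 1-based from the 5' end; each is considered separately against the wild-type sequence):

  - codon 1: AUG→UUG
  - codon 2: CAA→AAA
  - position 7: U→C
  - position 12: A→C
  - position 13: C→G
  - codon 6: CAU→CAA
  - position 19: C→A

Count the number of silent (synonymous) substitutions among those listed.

Codon 1: AUG (Met) → UUG (Leu) — missense.
Codon 2: CAA (Gln) → AAA (Lys) — missense.
Codon 3: UAC (Tyr) → CAC (His) — missense.
Codon 4: CAA (Gln) → CAC (His) — missense.
Codon 5: CUG (Leu) → GUG (Val) — missense.
Codon 6: CAU (His) → CAA (Gln) — missense.
Codon 7: CUC (Leu) → AUC (Ile) — missense.
Synonymous: 0 of 7.

0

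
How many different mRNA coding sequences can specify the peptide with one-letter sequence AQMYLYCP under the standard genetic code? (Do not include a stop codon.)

1536

Ala: 4 codons.
Gln: 2 codons.
Met: 1 codon.
Tyr: 2 codons.
Leu: 6 codons.
Tyr: 2 codons.
Cys: 2 codons.
Pro: 4 codons.
4 × 2 × 1 × 2 × 6 × 2 × 2 × 4 = 1536.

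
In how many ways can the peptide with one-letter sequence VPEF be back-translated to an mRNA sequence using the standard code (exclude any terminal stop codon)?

64

Val: 4 codons.
Pro: 4 codons.
Glu: 2 codons.
Phe: 2 codons.
4 × 4 × 2 × 2 = 64.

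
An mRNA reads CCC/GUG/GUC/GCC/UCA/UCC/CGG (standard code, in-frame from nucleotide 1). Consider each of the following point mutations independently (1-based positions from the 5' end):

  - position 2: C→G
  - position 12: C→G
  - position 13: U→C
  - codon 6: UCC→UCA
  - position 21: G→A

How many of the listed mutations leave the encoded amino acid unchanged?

3

Codon 1: CCC (Pro) → CGC (Arg) — missense.
Codon 4: GCC (Ala) → GCG (Ala) — synonymous.
Codon 5: UCA (Ser) → CCA (Pro) — missense.
Codon 6: UCC (Ser) → UCA (Ser) — synonymous.
Codon 7: CGG (Arg) → CGA (Arg) — synonymous.
Synonymous: 3 of 5.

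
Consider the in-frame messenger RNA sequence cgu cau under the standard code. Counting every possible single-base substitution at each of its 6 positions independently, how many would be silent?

4

Codon 1 (CGU, Arg): 3 synonymous substitutions.
Codon 2 (CAU, His): 1 synonymous substitution.
Total: 3 + 1 = 4.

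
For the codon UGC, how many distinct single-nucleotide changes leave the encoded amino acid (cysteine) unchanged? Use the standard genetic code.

Position 1: none → 0 synonymous.
Position 2: none → 0 synonymous.
Position 3: UGU → 1 synonymous.
Total: 0 + 0 + 1 = 1.

1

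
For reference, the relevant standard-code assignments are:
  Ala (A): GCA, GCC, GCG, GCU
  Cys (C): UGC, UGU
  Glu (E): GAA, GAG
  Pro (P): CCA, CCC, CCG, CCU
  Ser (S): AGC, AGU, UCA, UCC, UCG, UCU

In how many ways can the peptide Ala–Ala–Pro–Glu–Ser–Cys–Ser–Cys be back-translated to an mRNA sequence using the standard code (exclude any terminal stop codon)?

18432

Ala: 4 codons.
Ala: 4 codons.
Pro: 4 codons.
Glu: 2 codons.
Ser: 6 codons.
Cys: 2 codons.
Ser: 6 codons.
Cys: 2 codons.
4 × 4 × 4 × 2 × 6 × 2 × 6 × 2 = 18432.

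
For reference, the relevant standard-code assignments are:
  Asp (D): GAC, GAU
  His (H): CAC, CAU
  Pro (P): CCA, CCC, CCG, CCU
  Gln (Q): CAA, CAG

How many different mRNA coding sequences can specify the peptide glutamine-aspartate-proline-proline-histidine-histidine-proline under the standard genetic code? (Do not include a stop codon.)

Gln: 2 codons.
Asp: 2 codons.
Pro: 4 codons.
Pro: 4 codons.
His: 2 codons.
His: 2 codons.
Pro: 4 codons.
2 × 2 × 4 × 4 × 2 × 2 × 4 = 1024.

1024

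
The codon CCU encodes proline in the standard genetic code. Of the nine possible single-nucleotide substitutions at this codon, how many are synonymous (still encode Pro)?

Position 1: none → 0 synonymous.
Position 2: none → 0 synonymous.
Position 3: CCC, CCA, CCG → 3 synonymous.
Total: 0 + 0 + 3 = 3.

3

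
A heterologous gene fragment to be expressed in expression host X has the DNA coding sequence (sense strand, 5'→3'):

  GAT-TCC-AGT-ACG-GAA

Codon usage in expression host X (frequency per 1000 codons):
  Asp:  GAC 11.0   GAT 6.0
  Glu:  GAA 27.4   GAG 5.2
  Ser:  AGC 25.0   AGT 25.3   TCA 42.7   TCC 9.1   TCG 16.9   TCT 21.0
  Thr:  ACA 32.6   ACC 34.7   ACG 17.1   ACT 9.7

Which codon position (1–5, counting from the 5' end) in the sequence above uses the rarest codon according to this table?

1

Codon 1 GAT (Asp): 6.0 per 1000.
Codon 2 TCC (Ser): 9.1 per 1000.
Codon 3 AGT (Ser): 25.3 per 1000.
Codon 4 ACG (Thr): 17.1 per 1000.
Codon 5 GAA (Glu): 27.4 per 1000.
Lowest frequency is 6.0 at codon 1.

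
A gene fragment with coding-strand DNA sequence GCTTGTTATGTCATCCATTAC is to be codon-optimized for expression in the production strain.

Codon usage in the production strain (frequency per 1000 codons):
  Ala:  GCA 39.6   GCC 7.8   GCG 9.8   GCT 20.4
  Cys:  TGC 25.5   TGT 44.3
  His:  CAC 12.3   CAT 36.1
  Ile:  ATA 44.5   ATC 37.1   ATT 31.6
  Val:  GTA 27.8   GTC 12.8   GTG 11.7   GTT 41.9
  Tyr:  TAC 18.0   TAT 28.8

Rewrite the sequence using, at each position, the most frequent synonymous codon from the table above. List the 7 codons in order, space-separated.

Codon 1 (Ala): best is GCA at 39.6.
Codon 2 (Cys): best is TGT at 44.3.
Codon 3 (Tyr): best is TAT at 28.8.
Codon 4 (Val): best is GTT at 41.9.
Codon 5 (Ile): best is ATA at 44.5.
Codon 6 (His): best is CAT at 36.1.
Codon 7 (Tyr): best is TAT at 28.8.

GCA TGT TAT GTT ATA CAT TAT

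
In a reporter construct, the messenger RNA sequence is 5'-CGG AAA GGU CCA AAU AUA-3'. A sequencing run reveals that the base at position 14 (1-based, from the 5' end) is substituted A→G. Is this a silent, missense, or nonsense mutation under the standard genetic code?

Position 14 falls in codon 5: AAU → Asn.
After the substitution the codon is AGU → Ser.
Asn ≠ Ser, so this is a missense mutation.

missense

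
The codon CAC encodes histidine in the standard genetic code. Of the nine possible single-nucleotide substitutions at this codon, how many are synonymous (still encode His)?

Position 1: none → 0 synonymous.
Position 2: none → 0 synonymous.
Position 3: CAT → 1 synonymous.
Total: 0 + 0 + 1 = 1.

1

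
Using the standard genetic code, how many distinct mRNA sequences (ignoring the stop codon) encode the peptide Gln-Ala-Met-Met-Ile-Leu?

Gln: 2 codons.
Ala: 4 codons.
Met: 1 codon.
Met: 1 codon.
Ile: 3 codons.
Leu: 6 codons.
2 × 4 × 1 × 1 × 3 × 6 = 144.

144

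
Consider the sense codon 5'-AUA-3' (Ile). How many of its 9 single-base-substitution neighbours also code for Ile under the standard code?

Position 1: none → 0 synonymous.
Position 2: none → 0 synonymous.
Position 3: AUU, AUC → 2 synonymous.
Total: 0 + 0 + 2 = 2.

2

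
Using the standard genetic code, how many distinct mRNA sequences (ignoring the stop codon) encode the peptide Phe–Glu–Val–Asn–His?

Phe: 2 codons.
Glu: 2 codons.
Val: 4 codons.
Asn: 2 codons.
His: 2 codons.
2 × 2 × 4 × 2 × 2 = 64.

64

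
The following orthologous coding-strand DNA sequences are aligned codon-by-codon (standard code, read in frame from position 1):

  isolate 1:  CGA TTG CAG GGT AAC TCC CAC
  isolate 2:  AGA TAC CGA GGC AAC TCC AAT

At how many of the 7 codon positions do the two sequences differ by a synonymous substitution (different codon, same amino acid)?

2

Codon 1: CGA Arg / AGA Arg — synonymous.
Codon 2: TTG Leu / TAC Tyr — nonsynonymous.
Codon 3: CAG Gln / CGA Arg — nonsynonymous.
Codon 4: GGT Gly / GGC Gly — synonymous.
Codon 5: AAC Asn / AAC Asn — identical.
Codon 6: TCC Ser / TCC Ser — identical.
Codon 7: CAC His / AAT Asn — nonsynonymous.
Synonymous differences: 2.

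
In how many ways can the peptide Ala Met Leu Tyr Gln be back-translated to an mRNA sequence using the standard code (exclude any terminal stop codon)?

Ala: 4 codons.
Met: 1 codon.
Leu: 6 codons.
Tyr: 2 codons.
Gln: 2 codons.
4 × 1 × 6 × 2 × 2 = 96.

96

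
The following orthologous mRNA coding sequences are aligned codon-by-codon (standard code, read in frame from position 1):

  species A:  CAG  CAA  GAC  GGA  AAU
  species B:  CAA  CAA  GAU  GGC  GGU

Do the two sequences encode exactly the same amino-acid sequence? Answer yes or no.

no

Codon 1: CAG Gln / CAA Gln — synonymous.
Codon 2: CAA Gln / CAA Gln — identical.
Codon 3: GAC Asp / GAU Asp — synonymous.
Codon 4: GGA Gly / GGC Gly — synonymous.
Codon 5: AAU Asn / GGU Gly — nonsynonymous.
Nonsynonymous differences: 1 → different protein.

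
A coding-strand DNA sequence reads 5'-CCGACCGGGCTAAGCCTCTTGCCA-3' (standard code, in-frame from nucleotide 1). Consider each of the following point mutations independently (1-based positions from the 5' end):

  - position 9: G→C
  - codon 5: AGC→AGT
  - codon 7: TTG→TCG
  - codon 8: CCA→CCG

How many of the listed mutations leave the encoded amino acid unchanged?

3

Codon 3: GGG (Gly) → GGC (Gly) — synonymous.
Codon 5: AGC (Ser) → AGT (Ser) — synonymous.
Codon 7: TTG (Leu) → TCG (Ser) — missense.
Codon 8: CCA (Pro) → CCG (Pro) — synonymous.
Synonymous: 3 of 4.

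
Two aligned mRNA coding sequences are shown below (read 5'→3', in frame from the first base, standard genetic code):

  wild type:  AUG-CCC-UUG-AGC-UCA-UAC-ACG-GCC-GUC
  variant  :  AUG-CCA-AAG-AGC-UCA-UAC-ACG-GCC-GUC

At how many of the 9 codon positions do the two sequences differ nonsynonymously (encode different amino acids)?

Codon 1: AUG Met / AUG Met — identical.
Codon 2: CCC Pro / CCA Pro — synonymous.
Codon 3: UUG Leu / AAG Lys — nonsynonymous.
Codon 4: AGC Ser / AGC Ser — identical.
Codon 5: UCA Ser / UCA Ser — identical.
Codon 6: UAC Tyr / UAC Tyr — identical.
Codon 7: ACG Thr / ACG Thr — identical.
Codon 8: GCC Ala / GCC Ala — identical.
Codon 9: GUC Val / GUC Val — identical.
Nonsynonymous differences: 1.

1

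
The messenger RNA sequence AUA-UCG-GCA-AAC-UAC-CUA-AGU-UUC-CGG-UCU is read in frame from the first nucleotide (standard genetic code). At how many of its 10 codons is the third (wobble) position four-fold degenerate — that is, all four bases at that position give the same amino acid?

5

Codon 1 AUA (Ile): third position 3-fold.
Codon 2 UCG (Ser): third position 4-fold.
Codon 3 GCA (Ala): third position 4-fold.
Codon 4 AAC (Asn): third position 2-fold.
Codon 5 UAC (Tyr): third position 2-fold.
Codon 6 CUA (Leu): third position 4-fold.
Codon 7 AGU (Ser): third position 2-fold.
Codon 8 UUC (Phe): third position 2-fold.
Codon 9 CGG (Arg): third position 4-fold.
Codon 10 UCU (Ser): third position 4-fold.
Four-fold degenerate third positions: 5.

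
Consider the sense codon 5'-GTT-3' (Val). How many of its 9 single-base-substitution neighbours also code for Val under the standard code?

Position 1: none → 0 synonymous.
Position 2: none → 0 synonymous.
Position 3: GTC, GTA, GTG → 3 synonymous.
Total: 0 + 0 + 3 = 3.

3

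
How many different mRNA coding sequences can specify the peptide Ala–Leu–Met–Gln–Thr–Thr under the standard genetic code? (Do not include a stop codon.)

Ala: 4 codons.
Leu: 6 codons.
Met: 1 codon.
Gln: 2 codons.
Thr: 4 codons.
Thr: 4 codons.
4 × 6 × 1 × 2 × 4 × 4 = 768.

768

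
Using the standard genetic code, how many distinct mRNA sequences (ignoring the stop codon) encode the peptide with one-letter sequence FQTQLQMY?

Phe: 2 codons.
Gln: 2 codons.
Thr: 4 codons.
Gln: 2 codons.
Leu: 6 codons.
Gln: 2 codons.
Met: 1 codon.
Tyr: 2 codons.
2 × 2 × 4 × 2 × 6 × 2 × 1 × 2 = 768.

768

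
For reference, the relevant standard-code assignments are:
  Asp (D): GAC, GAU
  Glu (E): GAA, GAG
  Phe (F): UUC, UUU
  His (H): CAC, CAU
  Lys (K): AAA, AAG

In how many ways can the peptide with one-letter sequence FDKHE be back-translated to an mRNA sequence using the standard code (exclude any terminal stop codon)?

Phe: 2 codons.
Asp: 2 codons.
Lys: 2 codons.
His: 2 codons.
Glu: 2 codons.
2 × 2 × 2 × 2 × 2 = 32.

32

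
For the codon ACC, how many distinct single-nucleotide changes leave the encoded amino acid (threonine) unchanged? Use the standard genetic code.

3

Position 1: none → 0 synonymous.
Position 2: none → 0 synonymous.
Position 3: ACT, ACA, ACG → 3 synonymous.
Total: 0 + 0 + 3 = 3.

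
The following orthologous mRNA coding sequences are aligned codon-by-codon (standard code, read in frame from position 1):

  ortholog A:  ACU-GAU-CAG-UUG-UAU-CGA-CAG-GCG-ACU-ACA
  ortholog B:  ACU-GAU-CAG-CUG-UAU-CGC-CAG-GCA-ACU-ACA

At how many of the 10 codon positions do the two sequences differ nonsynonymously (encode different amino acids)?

0

Codon 1: ACU Thr / ACU Thr — identical.
Codon 2: GAU Asp / GAU Asp — identical.
Codon 3: CAG Gln / CAG Gln — identical.
Codon 4: UUG Leu / CUG Leu — synonymous.
Codon 5: UAU Tyr / UAU Tyr — identical.
Codon 6: CGA Arg / CGC Arg — synonymous.
Codon 7: CAG Gln / CAG Gln — identical.
Codon 8: GCG Ala / GCA Ala — synonymous.
Codon 9: ACU Thr / ACU Thr — identical.
Codon 10: ACA Thr / ACA Thr — identical.
Nonsynonymous differences: 0.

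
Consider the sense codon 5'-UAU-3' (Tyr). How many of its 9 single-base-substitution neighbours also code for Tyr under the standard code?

1

Position 1: none → 0 synonymous.
Position 2: none → 0 synonymous.
Position 3: UAC → 1 synonymous.
Total: 0 + 0 + 1 = 1.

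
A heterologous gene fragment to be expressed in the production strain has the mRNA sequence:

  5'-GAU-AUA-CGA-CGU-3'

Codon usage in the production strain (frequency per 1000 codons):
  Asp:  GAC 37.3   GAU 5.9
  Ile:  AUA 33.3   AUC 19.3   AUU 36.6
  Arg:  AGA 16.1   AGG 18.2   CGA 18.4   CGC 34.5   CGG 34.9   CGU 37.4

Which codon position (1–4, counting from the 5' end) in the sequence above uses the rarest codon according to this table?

Codon 1 GAU (Asp): 5.9 per 1000.
Codon 2 AUA (Ile): 33.3 per 1000.
Codon 3 CGA (Arg): 18.4 per 1000.
Codon 4 CGU (Arg): 37.4 per 1000.
Lowest frequency is 5.9 at codon 1.

1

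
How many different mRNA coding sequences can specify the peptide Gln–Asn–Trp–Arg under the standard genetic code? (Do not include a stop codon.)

24

Gln: 2 codons.
Asn: 2 codons.
Trp: 1 codon.
Arg: 6 codons.
2 × 2 × 1 × 6 = 24.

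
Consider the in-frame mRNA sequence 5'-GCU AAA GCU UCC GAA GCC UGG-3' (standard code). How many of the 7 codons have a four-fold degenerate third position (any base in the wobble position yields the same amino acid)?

4

Codon 1 GCU (Ala): third position 4-fold.
Codon 2 AAA (Lys): third position 2-fold.
Codon 3 GCU (Ala): third position 4-fold.
Codon 4 UCC (Ser): third position 4-fold.
Codon 5 GAA (Glu): third position 2-fold.
Codon 6 GCC (Ala): third position 4-fold.
Codon 7 UGG (Trp): third position 1-fold.
Four-fold degenerate third positions: 4.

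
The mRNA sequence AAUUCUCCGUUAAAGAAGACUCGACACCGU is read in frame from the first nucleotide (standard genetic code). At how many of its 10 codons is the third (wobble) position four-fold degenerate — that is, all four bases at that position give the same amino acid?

Codon 1 AAU (Asn): third position 2-fold.
Codon 2 UCU (Ser): third position 4-fold.
Codon 3 CCG (Pro): third position 4-fold.
Codon 4 UUA (Leu): third position 2-fold.
Codon 5 AAG (Lys): third position 2-fold.
Codon 6 AAG (Lys): third position 2-fold.
Codon 7 ACU (Thr): third position 4-fold.
Codon 8 CGA (Arg): third position 4-fold.
Codon 9 CAC (His): third position 2-fold.
Codon 10 CGU (Arg): third position 4-fold.
Four-fold degenerate third positions: 5.

5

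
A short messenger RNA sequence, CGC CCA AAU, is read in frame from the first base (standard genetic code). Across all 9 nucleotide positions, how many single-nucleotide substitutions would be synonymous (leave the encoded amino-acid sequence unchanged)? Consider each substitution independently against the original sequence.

Codon 1 (CGC, Arg): 3 synonymous substitutions.
Codon 2 (CCA, Pro): 3 synonymous substitutions.
Codon 3 (AAU, Asn): 1 synonymous substitution.
Total: 3 + 3 + 1 = 7.

7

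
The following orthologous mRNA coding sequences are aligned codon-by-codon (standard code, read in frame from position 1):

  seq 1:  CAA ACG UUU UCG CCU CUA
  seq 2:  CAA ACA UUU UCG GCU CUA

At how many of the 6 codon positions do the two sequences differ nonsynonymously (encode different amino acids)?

1

Codon 1: CAA Gln / CAA Gln — identical.
Codon 2: ACG Thr / ACA Thr — synonymous.
Codon 3: UUU Phe / UUU Phe — identical.
Codon 4: UCG Ser / UCG Ser — identical.
Codon 5: CCU Pro / GCU Ala — nonsynonymous.
Codon 6: CUA Leu / CUA Leu — identical.
Nonsynonymous differences: 1.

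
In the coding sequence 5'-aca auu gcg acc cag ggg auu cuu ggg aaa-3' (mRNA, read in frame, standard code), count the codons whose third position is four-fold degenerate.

Codon 1 ACA (Thr): third position 4-fold.
Codon 2 AUU (Ile): third position 3-fold.
Codon 3 GCG (Ala): third position 4-fold.
Codon 4 ACC (Thr): third position 4-fold.
Codon 5 CAG (Gln): third position 2-fold.
Codon 6 GGG (Gly): third position 4-fold.
Codon 7 AUU (Ile): third position 3-fold.
Codon 8 CUU (Leu): third position 4-fold.
Codon 9 GGG (Gly): third position 4-fold.
Codon 10 AAA (Lys): third position 2-fold.
Four-fold degenerate third positions: 6.

6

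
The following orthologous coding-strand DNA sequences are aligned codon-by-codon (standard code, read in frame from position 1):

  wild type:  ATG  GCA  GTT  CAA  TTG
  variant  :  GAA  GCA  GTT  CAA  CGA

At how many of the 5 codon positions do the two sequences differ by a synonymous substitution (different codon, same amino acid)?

0

Codon 1: ATG Met / GAA Glu — nonsynonymous.
Codon 2: GCA Ala / GCA Ala — identical.
Codon 3: GTT Val / GTT Val — identical.
Codon 4: CAA Gln / CAA Gln — identical.
Codon 5: TTG Leu / CGA Arg — nonsynonymous.
Synonymous differences: 0.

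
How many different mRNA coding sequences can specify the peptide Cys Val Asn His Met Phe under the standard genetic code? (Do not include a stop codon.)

Cys: 2 codons.
Val: 4 codons.
Asn: 2 codons.
His: 2 codons.
Met: 1 codon.
Phe: 2 codons.
2 × 4 × 2 × 2 × 1 × 2 = 64.

64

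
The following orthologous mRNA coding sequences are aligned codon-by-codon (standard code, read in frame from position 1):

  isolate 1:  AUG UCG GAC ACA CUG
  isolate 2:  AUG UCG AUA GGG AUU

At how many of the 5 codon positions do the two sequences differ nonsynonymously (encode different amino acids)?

Codon 1: AUG Met / AUG Met — identical.
Codon 2: UCG Ser / UCG Ser — identical.
Codon 3: GAC Asp / AUA Ile — nonsynonymous.
Codon 4: ACA Thr / GGG Gly — nonsynonymous.
Codon 5: CUG Leu / AUU Ile — nonsynonymous.
Nonsynonymous differences: 3.

3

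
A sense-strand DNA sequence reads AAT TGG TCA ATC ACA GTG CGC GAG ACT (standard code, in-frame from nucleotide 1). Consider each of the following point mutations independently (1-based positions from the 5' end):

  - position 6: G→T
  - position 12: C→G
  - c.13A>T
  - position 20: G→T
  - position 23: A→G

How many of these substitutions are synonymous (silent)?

0

Codon 2: TGG (Trp) → TGT (Cys) — missense.
Codon 4: ATC (Ile) → ATG (Met) — missense.
Codon 5: ACA (Thr) → TCA (Ser) — missense.
Codon 7: CGC (Arg) → CTC (Leu) — missense.
Codon 8: GAG (Glu) → GGG (Gly) — missense.
Synonymous: 0 of 5.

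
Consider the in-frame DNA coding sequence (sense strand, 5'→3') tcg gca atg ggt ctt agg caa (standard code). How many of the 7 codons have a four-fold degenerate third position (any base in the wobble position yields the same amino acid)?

4

Codon 1 TCG (Ser): third position 4-fold.
Codon 2 GCA (Ala): third position 4-fold.
Codon 3 ATG (Met): third position 1-fold.
Codon 4 GGT (Gly): third position 4-fold.
Codon 5 CTT (Leu): third position 4-fold.
Codon 6 AGG (Arg): third position 2-fold.
Codon 7 CAA (Gln): third position 2-fold.
Four-fold degenerate third positions: 4.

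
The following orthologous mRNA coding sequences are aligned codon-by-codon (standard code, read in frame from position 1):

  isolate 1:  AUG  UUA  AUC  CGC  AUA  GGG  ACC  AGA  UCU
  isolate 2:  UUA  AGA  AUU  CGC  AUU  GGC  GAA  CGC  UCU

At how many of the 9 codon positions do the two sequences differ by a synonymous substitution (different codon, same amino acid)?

4

Codon 1: AUG Met / UUA Leu — nonsynonymous.
Codon 2: UUA Leu / AGA Arg — nonsynonymous.
Codon 3: AUC Ile / AUU Ile — synonymous.
Codon 4: CGC Arg / CGC Arg — identical.
Codon 5: AUA Ile / AUU Ile — synonymous.
Codon 6: GGG Gly / GGC Gly — synonymous.
Codon 7: ACC Thr / GAA Glu — nonsynonymous.
Codon 8: AGA Arg / CGC Arg — synonymous.
Codon 9: UCU Ser / UCU Ser — identical.
Synonymous differences: 4.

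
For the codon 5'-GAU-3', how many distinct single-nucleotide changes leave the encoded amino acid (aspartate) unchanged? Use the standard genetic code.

1

Position 1: none → 0 synonymous.
Position 2: none → 0 synonymous.
Position 3: GAC → 1 synonymous.
Total: 0 + 0 + 1 = 1.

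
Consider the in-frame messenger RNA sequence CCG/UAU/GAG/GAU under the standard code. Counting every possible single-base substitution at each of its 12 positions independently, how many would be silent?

Codon 1 (CCG, Pro): 3 synonymous substitutions.
Codon 2 (UAU, Tyr): 1 synonymous substitution.
Codon 3 (GAG, Glu): 1 synonymous substitution.
Codon 4 (GAU, Asp): 1 synonymous substitution.
Total: 3 + 1 + 1 + 1 = 6.

6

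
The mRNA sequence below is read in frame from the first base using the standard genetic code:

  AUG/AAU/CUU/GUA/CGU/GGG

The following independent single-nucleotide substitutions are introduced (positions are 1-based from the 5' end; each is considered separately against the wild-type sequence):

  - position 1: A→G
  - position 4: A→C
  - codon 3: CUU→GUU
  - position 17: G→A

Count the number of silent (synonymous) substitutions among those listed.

Codon 1: AUG (Met) → GUG (Val) — missense.
Codon 2: AAU (Asn) → CAU (His) — missense.
Codon 3: CUU (Leu) → GUU (Val) — missense.
Codon 6: GGG (Gly) → GAG (Glu) — missense.
Synonymous: 0 of 4.

0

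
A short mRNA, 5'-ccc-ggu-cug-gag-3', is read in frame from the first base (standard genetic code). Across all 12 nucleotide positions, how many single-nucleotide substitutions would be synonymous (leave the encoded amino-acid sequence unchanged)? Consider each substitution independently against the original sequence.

11

Codon 1 (CCC, Pro): 3 synonymous substitutions.
Codon 2 (GGU, Gly): 3 synonymous substitutions.
Codon 3 (CUG, Leu): 4 synonymous substitutions.
Codon 4 (GAG, Glu): 1 synonymous substitution.
Total: 3 + 3 + 4 + 1 = 11.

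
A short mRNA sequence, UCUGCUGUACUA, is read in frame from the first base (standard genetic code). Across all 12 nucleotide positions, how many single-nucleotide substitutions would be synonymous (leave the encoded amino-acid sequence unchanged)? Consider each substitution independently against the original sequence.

13

Codon 1 (UCU, Ser): 3 synonymous substitutions.
Codon 2 (GCU, Ala): 3 synonymous substitutions.
Codon 3 (GUA, Val): 3 synonymous substitutions.
Codon 4 (CUA, Leu): 4 synonymous substitutions.
Total: 3 + 3 + 3 + 4 = 13.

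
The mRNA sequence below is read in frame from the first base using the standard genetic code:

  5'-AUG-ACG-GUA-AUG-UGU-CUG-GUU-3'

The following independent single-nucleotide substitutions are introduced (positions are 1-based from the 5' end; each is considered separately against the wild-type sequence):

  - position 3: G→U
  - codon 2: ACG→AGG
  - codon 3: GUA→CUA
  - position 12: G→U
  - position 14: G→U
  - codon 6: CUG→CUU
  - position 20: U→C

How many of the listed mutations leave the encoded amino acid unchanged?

1

Codon 1: AUG (Met) → AUU (Ile) — missense.
Codon 2: ACG (Thr) → AGG (Arg) — missense.
Codon 3: GUA (Val) → CUA (Leu) — missense.
Codon 4: AUG (Met) → AUU (Ile) — missense.
Codon 5: UGU (Cys) → UUU (Phe) — missense.
Codon 6: CUG (Leu) → CUU (Leu) — synonymous.
Codon 7: GUU (Val) → GCU (Ala) — missense.
Synonymous: 1 of 7.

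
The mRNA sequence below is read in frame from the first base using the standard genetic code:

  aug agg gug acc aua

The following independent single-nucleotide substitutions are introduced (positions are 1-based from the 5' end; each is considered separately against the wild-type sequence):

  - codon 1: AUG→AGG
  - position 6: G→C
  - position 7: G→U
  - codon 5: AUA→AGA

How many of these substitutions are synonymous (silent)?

Codon 1: AUG (Met) → AGG (Arg) — missense.
Codon 2: AGG (Arg) → AGC (Ser) — missense.
Codon 3: GUG (Val) → UUG (Leu) — missense.
Codon 5: AUA (Ile) → AGA (Arg) — missense.
Synonymous: 0 of 4.

0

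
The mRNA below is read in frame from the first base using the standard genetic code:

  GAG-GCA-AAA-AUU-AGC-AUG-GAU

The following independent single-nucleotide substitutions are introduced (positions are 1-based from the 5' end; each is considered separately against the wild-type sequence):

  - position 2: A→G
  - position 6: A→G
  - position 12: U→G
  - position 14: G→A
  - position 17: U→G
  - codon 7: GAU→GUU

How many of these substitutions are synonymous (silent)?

1

Codon 1: GAG (Glu) → GGG (Gly) — missense.
Codon 2: GCA (Ala) → GCG (Ala) — synonymous.
Codon 4: AUU (Ile) → AUG (Met) — missense.
Codon 5: AGC (Ser) → AAC (Asn) — missense.
Codon 6: AUG (Met) → AGG (Arg) — missense.
Codon 7: GAU (Asp) → GUU (Val) — missense.
Synonymous: 1 of 6.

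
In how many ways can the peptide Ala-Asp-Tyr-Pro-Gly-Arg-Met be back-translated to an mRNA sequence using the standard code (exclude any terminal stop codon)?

Ala: 4 codons.
Asp: 2 codons.
Tyr: 2 codons.
Pro: 4 codons.
Gly: 4 codons.
Arg: 6 codons.
Met: 1 codon.
4 × 2 × 2 × 4 × 4 × 6 × 1 = 1536.

1536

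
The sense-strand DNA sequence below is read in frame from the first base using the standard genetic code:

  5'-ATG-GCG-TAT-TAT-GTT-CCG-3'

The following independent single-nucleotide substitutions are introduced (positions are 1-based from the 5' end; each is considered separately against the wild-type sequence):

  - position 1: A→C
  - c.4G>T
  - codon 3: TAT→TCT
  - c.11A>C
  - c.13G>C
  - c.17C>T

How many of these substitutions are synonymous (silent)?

Codon 1: ATG (Met) → CTG (Leu) — missense.
Codon 2: GCG (Ala) → TCG (Ser) — missense.
Codon 3: TAT (Tyr) → TCT (Ser) — missense.
Codon 4: TAT (Tyr) → TCT (Ser) — missense.
Codon 5: GTT (Val) → CTT (Leu) — missense.
Codon 6: CCG (Pro) → CTG (Leu) — missense.
Synonymous: 0 of 6.

0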